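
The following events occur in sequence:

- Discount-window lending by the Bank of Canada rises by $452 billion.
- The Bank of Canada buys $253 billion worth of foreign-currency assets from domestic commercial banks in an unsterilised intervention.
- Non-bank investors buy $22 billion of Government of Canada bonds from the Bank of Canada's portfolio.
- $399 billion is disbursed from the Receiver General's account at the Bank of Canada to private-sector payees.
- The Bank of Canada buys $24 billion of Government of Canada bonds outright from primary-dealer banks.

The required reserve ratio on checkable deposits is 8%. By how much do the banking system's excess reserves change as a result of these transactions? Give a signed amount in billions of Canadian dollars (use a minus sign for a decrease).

+$1075.84 billion

Discount-window loan $452 billion: reserves +$452B, deposits 0.
FX purchase $253 billion: reserves +$253B, deposits 0.
Asset sale (to non-banks) $22 billion: reserves −$22B, deposits −$22B.
Government spending $399 billion: reserves +$399B, deposits +$399B.
OMO purchase (from banks) $24 billion: reserves +$24B, deposits 0.
Totals: Δreserves = +$1106B, Δdeposits = +$377B.
Δrequired reserves = 8% × +$377B = +$30.16B.
Δexcess reserves = Δreserves − Δrequired = +$1106B − (+$30.16B) = +$1075.84 billion.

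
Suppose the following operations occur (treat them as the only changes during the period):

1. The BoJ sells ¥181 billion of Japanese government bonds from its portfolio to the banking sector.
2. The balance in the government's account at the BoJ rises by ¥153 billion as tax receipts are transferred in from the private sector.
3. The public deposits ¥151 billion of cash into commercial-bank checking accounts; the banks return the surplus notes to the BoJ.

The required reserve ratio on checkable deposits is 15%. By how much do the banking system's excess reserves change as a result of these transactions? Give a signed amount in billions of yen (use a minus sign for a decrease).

OMO sale (to banks) ¥181 billion: reserves −¥181B, deposits 0.
Government account inflow ¥153 billion: reserves −¥153B, deposits −¥153B.
Currency deposit ¥151 billion: reserves +¥151B, deposits +¥151B.
Totals: Δreserves = −¥183B, Δdeposits = −¥2B.
Δrequired reserves = 15% × −¥2B = −¥0.3B.
Δexcess reserves = Δreserves − Δrequired = −¥183B − (−¥0.3B) = -¥182.7 billion.

-¥182.7 billion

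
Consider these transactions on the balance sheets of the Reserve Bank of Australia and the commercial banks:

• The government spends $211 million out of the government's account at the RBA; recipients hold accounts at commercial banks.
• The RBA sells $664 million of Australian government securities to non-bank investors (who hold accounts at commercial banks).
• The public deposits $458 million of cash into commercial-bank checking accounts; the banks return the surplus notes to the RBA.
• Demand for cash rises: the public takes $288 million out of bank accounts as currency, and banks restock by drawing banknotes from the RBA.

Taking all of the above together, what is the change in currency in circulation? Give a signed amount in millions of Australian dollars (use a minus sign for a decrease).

-$170 million

Government spending $211 million: no currency enters or leaves circulation → 0.
Asset sale (to non-banks) $664 million: no currency enters or leaves circulation → 0.
Currency deposit $458 million: notes return to the central bank → −$458M.
Currency withdrawal $288 million: notes leave the central bank → +$288M.
Net: 0 + 0 − 458 + 288 = -$170 million.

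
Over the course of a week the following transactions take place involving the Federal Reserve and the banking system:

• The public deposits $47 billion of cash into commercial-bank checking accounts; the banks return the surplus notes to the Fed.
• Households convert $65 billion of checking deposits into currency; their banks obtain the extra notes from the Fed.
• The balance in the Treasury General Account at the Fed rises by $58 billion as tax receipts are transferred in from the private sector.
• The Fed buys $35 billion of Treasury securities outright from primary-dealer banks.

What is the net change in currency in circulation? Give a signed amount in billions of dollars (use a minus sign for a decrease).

+$18 billion

Fed balance sheet:
  Assets:      Securities +$35B
  Liabilities: Bank reserves −$41B, Currency in circulation +$18B, Government deposits +$58B
Commercial banking system:
  Assets:      Reserves at CB −$41B, Securities −$35B
  Liabilities: Checkable deposits −$76B
So the change in currency in circulation is +$18 billion.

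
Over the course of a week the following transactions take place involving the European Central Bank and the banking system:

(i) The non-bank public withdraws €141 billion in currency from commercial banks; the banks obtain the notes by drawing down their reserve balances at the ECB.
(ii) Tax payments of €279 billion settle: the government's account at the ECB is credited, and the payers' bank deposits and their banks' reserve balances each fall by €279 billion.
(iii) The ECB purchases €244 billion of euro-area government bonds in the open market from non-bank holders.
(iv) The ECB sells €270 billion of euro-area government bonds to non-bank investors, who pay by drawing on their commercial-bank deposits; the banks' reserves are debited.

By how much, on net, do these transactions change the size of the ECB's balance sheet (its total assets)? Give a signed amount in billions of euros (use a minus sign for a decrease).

-€26 billion

Currency withdrawal €141 billion: only the composition of liabilities changes → 0.
Government account inflow €279 billion: only the composition of liabilities changes → 0.
Asset purchase (from non-banks) €244 billion: an ECB asset is acquired → +€244B.
Asset sale (to non-banks) €270 billion: an ECB asset is shed → −€270B.
Net: 0 + 0 + 244 − 270 = -€26 billion.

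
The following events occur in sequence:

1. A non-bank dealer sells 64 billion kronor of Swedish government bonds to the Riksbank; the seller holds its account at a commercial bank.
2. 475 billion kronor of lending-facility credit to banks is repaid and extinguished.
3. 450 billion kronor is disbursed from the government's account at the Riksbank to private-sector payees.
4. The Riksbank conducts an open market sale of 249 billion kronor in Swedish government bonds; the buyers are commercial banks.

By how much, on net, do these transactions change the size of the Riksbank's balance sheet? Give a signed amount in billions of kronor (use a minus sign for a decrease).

-660 billion

Riksbank balance sheet:
  Assets:      Securities −185B, Loans to banks −475B
  Liabilities: Bank reserves −210B, Government deposits −450B
Change in total Riksbank assets = -660 billion.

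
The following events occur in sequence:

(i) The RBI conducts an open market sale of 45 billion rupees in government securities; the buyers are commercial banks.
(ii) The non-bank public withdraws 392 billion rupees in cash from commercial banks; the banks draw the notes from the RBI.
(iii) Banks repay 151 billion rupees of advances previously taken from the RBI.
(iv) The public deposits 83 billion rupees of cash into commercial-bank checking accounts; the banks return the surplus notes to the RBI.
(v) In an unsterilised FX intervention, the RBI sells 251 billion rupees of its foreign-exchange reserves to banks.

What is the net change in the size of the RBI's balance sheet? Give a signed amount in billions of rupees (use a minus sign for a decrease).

-447 billion

OMO sale (to banks) 45 billion rupees: an RBI asset is shed → −45B.
Currency withdrawal 392 billion rupees: only the composition of liabilities changes → 0.
Discount-window repayment 151 billion rupees: an RBI asset is shed → −151B.
Currency deposit 83 billion rupees: only the composition of liabilities changes → 0.
FX sale 251 billion rupees: an RBI asset is shed → −251B.
Net: −45 + 0 − 151 + 0 − 251 = -447 billion.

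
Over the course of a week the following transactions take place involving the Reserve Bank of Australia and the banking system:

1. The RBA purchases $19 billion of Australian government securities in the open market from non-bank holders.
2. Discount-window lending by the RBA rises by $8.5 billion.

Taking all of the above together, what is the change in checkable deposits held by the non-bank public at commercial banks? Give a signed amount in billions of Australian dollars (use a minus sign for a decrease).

Asset purchase (from non-banks) $19 billion: non-bank counterparties' bank balances rise → +$19B.
Discount-window loan $8.5 billion: the counterparty is a bank, so public deposits are unchanged → 0.
Net: 19 + 0 = +$19 billion.

+$19 billion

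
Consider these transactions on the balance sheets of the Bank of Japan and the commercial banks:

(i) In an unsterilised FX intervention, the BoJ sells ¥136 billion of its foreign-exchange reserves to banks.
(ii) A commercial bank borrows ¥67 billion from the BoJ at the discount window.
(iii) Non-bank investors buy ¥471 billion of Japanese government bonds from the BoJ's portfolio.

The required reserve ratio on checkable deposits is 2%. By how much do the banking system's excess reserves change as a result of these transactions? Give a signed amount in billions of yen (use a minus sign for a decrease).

FX sale ¥136 billion: reserves −¥136B, deposits 0.
Discount-window loan ¥67 billion: reserves +¥67B, deposits 0.
Asset sale (to non-banks) ¥471 billion: reserves −¥471B, deposits −¥471B.
Totals: Δreserves = −¥540B, Δdeposits = −¥471B.
Δrequired reserves = 2% × −¥471B = −¥9.42B.
Δexcess reserves = Δreserves − Δrequired = −¥540B − (−¥9.42B) = -¥530.58 billion.

-¥530.58 billion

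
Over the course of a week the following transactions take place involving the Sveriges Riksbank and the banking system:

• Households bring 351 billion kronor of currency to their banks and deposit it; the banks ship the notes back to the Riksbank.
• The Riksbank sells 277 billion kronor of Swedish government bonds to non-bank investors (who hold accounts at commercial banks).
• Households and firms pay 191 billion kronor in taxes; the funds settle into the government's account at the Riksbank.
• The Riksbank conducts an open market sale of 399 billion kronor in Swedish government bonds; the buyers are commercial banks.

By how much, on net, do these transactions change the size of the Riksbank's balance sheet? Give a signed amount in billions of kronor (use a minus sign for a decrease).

-676 billion

Riksbank balance sheet:
  Assets:      Securities −676B
  Liabilities: Bank reserves −516B, Currency in circulation −351B, Government deposits +191B
Commercial banking system:
  Assets:      Reserves at CB −516B, Securities +399B
  Liabilities: Checkable deposits −117B
Change in total Riksbank assets = -676 billion.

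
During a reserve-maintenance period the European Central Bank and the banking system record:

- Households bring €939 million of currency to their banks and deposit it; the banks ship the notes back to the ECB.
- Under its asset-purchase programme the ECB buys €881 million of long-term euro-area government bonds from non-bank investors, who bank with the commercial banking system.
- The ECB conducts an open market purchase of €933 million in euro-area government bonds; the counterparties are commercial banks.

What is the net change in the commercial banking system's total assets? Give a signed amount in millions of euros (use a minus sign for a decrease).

Currency deposit €939 million: bank balance sheets expand → +€939M.
Asset purchase (from non-banks) €881 million: bank balance sheets expand → +€881M.
OMO purchase (from banks) €933 million: just an asset swap on bank balance sheets → 0.
Net: 939 + 881 + 0 = +€1820 million.

+€1820 million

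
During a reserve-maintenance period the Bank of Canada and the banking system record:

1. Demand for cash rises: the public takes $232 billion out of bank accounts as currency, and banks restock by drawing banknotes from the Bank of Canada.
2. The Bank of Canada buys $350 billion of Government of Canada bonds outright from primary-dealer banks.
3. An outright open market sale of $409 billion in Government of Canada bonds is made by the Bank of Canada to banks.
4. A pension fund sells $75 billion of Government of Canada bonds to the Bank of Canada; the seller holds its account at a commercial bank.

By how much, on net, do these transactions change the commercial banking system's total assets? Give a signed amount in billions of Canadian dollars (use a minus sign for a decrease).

Bank of Canada balance sheet:
  Assets:      Securities +$16B
  Liabilities: Bank reserves −$216B, Currency in circulation +$232B
Commercial banking system:
  Assets:      Reserves at CB −$216B, Securities +$59B
  Liabilities: Checkable deposits −$157B
Change in total bank assets = -$157 billion.

-$157 billion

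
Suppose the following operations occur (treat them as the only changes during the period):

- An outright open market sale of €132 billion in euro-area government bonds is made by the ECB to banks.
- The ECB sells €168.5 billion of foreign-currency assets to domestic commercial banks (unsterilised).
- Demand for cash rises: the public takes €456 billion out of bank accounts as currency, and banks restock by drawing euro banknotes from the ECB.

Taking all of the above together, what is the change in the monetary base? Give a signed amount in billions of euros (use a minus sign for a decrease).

OMO sale (to banks) €132 billion: ECB balance sheet contracts → −€132B.
FX sale €168.5 billion: ECB balance sheet contracts → −€168.5B.
Currency withdrawal €456 billion: just a shift between currency and reserves — both are base money → 0.
Net: −132 − 168.5 + 0 = -€300.5 billion.

-€300.5 billion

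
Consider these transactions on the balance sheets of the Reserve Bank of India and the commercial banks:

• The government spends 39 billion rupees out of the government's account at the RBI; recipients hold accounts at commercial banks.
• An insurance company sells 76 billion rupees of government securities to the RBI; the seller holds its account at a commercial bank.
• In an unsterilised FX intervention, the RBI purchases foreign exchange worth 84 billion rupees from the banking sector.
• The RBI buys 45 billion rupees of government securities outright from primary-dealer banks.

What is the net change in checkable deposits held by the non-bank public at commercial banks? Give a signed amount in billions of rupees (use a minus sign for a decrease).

+115 billion

Government spending 39 billion rupees: non-bank counterparties' bank balances rise → +39B.
Asset purchase (from non-banks) 76 billion rupees: non-bank counterparties' bank balances rise → +76B.
FX purchase 84 billion rupees: the counterparty is a bank, so public deposits are unchanged → 0.
OMO purchase (from banks) 45 billion rupees: the counterparty is a bank, so public deposits are unchanged → 0.
Net: 39 + 76 + 0 + 0 = +115 billion.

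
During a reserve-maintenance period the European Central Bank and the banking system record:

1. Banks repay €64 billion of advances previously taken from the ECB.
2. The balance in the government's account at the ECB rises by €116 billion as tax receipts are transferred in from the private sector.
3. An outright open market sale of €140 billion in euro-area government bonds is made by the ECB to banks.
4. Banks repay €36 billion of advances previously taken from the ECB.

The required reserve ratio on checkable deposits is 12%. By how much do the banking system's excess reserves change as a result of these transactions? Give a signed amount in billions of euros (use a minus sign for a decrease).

-€342.08 billion

Discount-window repayment €64 billion: reserves −€64B, deposits 0.
Government account inflow €116 billion: reserves −€116B, deposits −€116B.
OMO sale (to banks) €140 billion: reserves −€140B, deposits 0.
Discount-window repayment €36 billion: reserves −€36B, deposits 0.
Totals: Δreserves = −€356B, Δdeposits = −€116B.
Δrequired reserves = 12% × −€116B = −€13.92B.
Δexcess reserves = Δreserves − Δrequired = −€356B − (−€13.92B) = -€342.08 billion.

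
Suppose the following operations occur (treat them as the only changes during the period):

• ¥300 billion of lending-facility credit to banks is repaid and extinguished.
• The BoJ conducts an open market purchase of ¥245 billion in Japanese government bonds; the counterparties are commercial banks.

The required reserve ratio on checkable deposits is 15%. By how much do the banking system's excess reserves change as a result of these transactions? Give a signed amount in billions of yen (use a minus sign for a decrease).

Discount-window repayment ¥300 billion: reserves −¥300B, deposits 0.
OMO purchase (from banks) ¥245 billion: reserves +¥245B, deposits 0.
Totals: Δreserves = −¥55B, Δdeposits = 0.
Δrequired reserves = 15% × 0 = 0.
Δexcess reserves = Δreserves − Δrequired = −¥55B − (0) = -¥55 billion.

-¥55 billion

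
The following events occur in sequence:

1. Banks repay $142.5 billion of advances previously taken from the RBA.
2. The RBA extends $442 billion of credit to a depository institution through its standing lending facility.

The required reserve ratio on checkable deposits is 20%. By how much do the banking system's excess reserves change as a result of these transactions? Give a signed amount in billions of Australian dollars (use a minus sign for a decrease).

Discount-window repayment $142.5 billion: reserves −$142.5B, deposits 0.
Discount-window loan $442 billion: reserves +$442B, deposits 0.
Totals: Δreserves = +$299.5B, Δdeposits = 0.
Δrequired reserves = 20% × 0 = 0.
Δexcess reserves = Δreserves − Δrequired = +$299.5B − (0) = +$299.5 billion.

+$299.5 billion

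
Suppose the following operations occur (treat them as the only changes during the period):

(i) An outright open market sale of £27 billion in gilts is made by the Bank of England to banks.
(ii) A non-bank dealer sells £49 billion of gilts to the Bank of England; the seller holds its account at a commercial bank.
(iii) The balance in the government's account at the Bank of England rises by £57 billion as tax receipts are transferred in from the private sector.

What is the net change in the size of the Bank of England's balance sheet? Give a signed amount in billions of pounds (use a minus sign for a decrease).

OMO sale (to banks) £27 billion: a Bank of England asset is shed → −£27B.
Asset purchase (from non-banks) £49 billion: a Bank of England asset is acquired → +£49B.
Government account inflow £57 billion: only the composition of liabilities changes → 0.
Net: −27 + 49 + 0 = +£22 billion.

+£22 billion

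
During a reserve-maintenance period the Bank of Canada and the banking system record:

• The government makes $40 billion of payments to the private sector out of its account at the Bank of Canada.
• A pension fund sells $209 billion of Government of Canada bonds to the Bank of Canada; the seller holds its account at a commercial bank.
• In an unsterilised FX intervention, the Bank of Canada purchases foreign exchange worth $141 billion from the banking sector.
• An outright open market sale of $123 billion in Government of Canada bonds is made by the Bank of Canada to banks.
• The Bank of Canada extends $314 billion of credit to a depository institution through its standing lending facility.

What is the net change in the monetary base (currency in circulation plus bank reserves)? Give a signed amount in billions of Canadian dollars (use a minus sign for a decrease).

Bank of Canada balance sheet:
  Assets:      Securities +$86B, Loans to banks +$314B, Foreign assets +$141B
  Liabilities: Bank reserves +$581B, Government deposits −$40B
Monetary base = currency + reserves: 0 + (+$581B) = +$581 billion.

+$581 billion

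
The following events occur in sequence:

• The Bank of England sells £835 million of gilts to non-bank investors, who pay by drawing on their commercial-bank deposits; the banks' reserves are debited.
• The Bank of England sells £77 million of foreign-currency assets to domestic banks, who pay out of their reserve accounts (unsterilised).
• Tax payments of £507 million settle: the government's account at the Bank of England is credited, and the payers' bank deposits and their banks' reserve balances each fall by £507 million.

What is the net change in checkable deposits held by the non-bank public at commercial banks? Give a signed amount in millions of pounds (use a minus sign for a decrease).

-£1342 million

Asset sale (to non-banks) £835 million: non-bank counterparties' bank balances fall → −£835M.
FX sale £77 million: the counterparty is a bank, so public deposits are unchanged → 0.
Government account inflow £507 million: non-bank counterparties' bank balances fall → −£507M.
Net: −835 + 0 − 507 = -£1342 million.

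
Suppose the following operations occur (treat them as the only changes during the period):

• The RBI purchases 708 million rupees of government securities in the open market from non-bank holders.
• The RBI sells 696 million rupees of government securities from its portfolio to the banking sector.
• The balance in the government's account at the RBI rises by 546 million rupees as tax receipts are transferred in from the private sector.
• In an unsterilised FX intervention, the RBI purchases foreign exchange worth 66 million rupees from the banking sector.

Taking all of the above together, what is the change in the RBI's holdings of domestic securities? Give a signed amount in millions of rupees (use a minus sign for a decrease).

Asset purchase (from non-banks) 708 million rupees: securities added to the RBI's portfolio → +708M.
OMO sale (to banks) 696 million rupees: securities removed from the RBI's portfolio → −696M.
Government account inflow 546 million rupees: the RBI's securities portfolio is untouched → 0.
FX purchase 66 million rupees: the RBI's securities portfolio is untouched → 0.
Net: 708 − 696 + 0 + 0 = +12 million.

+12 million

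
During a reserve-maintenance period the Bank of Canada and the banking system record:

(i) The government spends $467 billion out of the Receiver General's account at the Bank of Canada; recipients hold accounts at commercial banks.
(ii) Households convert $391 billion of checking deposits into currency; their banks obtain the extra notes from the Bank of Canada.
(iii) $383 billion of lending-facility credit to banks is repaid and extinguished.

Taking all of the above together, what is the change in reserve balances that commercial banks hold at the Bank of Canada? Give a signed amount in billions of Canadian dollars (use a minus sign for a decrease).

Bank of Canada balance sheet:
  Assets:      Loans to banks −$383B
  Liabilities: Bank reserves −$307B, Currency in circulation +$391B, Government deposits −$467B
Commercial banking system:
  Assets:      Reserves at CB −$307B
  Liabilities: Checkable deposits +$76B, Borrowings from CB −$383B
So the change in reserve balances that commercial banks hold at the Bank of Canada is -$307 billion.

-$307 billion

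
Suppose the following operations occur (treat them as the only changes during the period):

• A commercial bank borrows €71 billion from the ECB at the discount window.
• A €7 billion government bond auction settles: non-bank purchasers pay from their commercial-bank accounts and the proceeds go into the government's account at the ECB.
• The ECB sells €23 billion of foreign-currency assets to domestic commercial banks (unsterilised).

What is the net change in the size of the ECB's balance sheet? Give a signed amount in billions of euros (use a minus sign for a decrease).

Discount-window loan €71 billion: an ECB asset is acquired → +€71B.
Government account inflow €7 billion: only the composition of liabilities changes → 0.
FX sale €23 billion: an ECB asset is shed → −€23B.
Net: 71 + 0 − 23 = +€48 billion.

+€48 billion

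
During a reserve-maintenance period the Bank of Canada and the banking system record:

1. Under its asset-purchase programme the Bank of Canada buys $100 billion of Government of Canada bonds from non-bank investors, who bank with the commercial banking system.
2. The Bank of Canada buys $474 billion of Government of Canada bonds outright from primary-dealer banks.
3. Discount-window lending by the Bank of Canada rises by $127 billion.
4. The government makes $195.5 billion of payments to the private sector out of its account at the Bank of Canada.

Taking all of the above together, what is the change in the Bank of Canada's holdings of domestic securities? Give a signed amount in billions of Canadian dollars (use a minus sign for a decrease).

+$574 billion

Asset purchase (from non-banks) $100 billion: securities added to the Bank of Canada's portfolio → +$100B.
OMO purchase (from banks) $474 billion: securities added to the Bank of Canada's portfolio → +$474B.
Discount-window loan $127 billion: the Bank of Canada's securities portfolio is untouched → 0.
Government spending $195.5 billion: the Bank of Canada's securities portfolio is untouched → 0.
Net: 100 + 474 + 0 + 0 = +$574 billion.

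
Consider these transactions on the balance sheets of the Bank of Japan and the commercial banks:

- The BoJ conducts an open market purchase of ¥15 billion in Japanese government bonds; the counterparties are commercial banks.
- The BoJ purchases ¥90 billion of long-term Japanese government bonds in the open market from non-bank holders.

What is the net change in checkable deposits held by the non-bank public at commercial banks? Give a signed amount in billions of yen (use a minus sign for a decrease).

OMO purchase (from banks) ¥15 billion: the counterparty is a bank, so public deposits are unchanged → 0.
Asset purchase (from non-banks) ¥90 billion: non-bank counterparties' bank balances rise → +¥90B.
Net: 0 + 90 = +¥90 billion.

+¥90 billion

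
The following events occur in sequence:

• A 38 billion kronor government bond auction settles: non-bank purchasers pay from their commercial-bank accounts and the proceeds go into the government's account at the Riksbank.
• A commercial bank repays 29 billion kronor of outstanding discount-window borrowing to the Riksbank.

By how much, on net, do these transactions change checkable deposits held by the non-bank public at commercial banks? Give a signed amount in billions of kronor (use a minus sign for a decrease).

Riksbank balance sheet:
  Assets:      Loans to banks −29B
  Liabilities: Bank reserves −67B, Government deposits +38B
Commercial banking system:
  Assets:      Reserves at CB −67B
  Liabilities: Checkable deposits −38B, Borrowings from CB −29B
So the change in checkable deposits held by the non-bank public at commercial banks is -38 billion.

-38 billion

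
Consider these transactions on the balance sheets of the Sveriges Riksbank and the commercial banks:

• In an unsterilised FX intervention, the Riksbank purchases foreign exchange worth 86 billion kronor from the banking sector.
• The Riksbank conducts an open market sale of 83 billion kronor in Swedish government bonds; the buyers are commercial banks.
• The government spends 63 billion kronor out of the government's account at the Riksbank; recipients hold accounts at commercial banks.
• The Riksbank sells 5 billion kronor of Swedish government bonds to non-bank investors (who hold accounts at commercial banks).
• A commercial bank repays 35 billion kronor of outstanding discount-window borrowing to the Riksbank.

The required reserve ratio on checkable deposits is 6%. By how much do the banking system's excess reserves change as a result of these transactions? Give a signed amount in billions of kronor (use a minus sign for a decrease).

FX purchase 86 billion kronor: reserves +86B, deposits 0.
OMO sale (to banks) 83 billion kronor: reserves −83B, deposits 0.
Government spending 63 billion kronor: reserves +63B, deposits +63B.
Asset sale (to non-banks) 5 billion kronor: reserves −5B, deposits −5B.
Discount-window repayment 35 billion kronor: reserves −35B, deposits 0.
Totals: Δreserves = +26B, Δdeposits = +58B.
Δrequired reserves = 6% × +58B = +3.48B.
Δexcess reserves = Δreserves − Δrequired = +26B − (+3.48B) = +22.52 billion.

+22.52 billion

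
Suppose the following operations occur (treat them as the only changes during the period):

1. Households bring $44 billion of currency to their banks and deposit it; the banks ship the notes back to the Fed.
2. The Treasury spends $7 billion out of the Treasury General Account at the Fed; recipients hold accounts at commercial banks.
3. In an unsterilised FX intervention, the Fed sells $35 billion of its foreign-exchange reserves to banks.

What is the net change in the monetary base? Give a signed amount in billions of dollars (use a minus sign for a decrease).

-$28 billion

Currency deposit $44 billion: just a shift between currency and reserves — both are base money → 0.
Government spending $7 billion: a non-base liability converts back to reserves → +$7B.
FX sale $35 billion: Fed balance sheet contracts → −$35B.
Net: 0 + 7 − 35 = -$28 billion.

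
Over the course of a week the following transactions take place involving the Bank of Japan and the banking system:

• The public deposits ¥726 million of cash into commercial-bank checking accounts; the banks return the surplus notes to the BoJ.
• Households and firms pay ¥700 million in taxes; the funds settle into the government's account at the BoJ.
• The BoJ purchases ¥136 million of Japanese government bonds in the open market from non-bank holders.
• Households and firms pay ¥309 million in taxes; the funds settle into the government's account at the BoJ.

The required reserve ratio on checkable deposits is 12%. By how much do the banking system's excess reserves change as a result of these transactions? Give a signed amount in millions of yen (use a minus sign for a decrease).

Currency deposit ¥726 million: reserves +¥726M, deposits +¥726M.
Government account inflow ¥700 million: reserves −¥700M, deposits −¥700M.
Asset purchase (from non-banks) ¥136 million: reserves +¥136M, deposits +¥136M.
Government account inflow ¥309 million: reserves −¥309M, deposits −¥309M.
Totals: Δreserves = −¥147M, Δdeposits = −¥147M.
Δrequired reserves = 12% × −¥147M = −¥17.64M.
Δexcess reserves = Δreserves − Δrequired = −¥147M − (−¥17.64M) = -¥129.36 million.

-¥129.36 million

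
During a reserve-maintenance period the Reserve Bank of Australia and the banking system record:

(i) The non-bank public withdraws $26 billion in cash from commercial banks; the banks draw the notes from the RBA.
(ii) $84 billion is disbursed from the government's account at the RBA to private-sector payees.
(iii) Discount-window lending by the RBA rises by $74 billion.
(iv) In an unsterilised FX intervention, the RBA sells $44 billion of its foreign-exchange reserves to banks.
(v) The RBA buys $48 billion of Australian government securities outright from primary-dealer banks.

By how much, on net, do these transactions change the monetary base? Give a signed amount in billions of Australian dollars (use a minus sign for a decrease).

+$162 billion

RBA balance sheet:
  Assets:      Securities +$48B, Loans to banks +$74B, Foreign assets −$44B
  Liabilities: Bank reserves +$136B, Currency in circulation +$26B, Government deposits −$84B
Commercial banking system:
  Assets:      Reserves at CB +$136B, Securities −$48B, Foreign assets +$44B
  Liabilities: Checkable deposits +$58B, Borrowings from CB +$74B
Monetary base = currency + reserves: +$26B + (+$136B) = +$162 billion.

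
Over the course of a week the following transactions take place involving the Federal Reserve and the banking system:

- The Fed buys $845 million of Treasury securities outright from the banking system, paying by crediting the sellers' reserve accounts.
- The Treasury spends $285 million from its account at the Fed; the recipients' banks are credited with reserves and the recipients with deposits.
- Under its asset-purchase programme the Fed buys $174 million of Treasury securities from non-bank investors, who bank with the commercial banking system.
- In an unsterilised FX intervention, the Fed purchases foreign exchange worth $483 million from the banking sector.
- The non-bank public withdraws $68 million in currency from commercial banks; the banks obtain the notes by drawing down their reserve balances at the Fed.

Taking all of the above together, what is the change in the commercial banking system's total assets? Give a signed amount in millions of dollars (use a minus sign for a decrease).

+$391 million

OMO purchase (from banks) $845 million: just an asset swap on bank balance sheets → 0.
Government spending $285 million: bank balance sheets expand → +$285M.
Asset purchase (from non-banks) $174 million: bank balance sheets expand → +$174M.
FX purchase $483 million: just an asset swap on bank balance sheets → 0.
Currency withdrawal $68 million: bank balance sheets shrink → −$68M.
Net: 0 + 285 + 174 + 0 − 68 = +$391 million.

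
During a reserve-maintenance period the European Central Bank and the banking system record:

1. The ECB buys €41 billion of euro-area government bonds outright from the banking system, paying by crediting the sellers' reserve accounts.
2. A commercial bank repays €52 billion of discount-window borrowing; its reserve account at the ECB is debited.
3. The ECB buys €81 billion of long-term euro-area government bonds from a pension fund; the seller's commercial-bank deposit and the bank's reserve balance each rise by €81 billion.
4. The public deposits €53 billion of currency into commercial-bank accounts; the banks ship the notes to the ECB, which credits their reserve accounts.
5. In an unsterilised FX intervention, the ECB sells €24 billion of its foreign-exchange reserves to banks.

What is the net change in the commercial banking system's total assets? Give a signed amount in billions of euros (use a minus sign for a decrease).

ECB balance sheet:
  Assets:      Securities +€122B, Loans to banks −€52B, Foreign assets −€24B
  Liabilities: Bank reserves +€99B, Currency in circulation −€53B
Commercial banking system:
  Assets:      Reserves at CB +€99B, Securities −€41B, Foreign assets +€24B
  Liabilities: Checkable deposits +€134B, Borrowings from CB −€52B
Change in total bank assets = +€82 billion.

+€82 billion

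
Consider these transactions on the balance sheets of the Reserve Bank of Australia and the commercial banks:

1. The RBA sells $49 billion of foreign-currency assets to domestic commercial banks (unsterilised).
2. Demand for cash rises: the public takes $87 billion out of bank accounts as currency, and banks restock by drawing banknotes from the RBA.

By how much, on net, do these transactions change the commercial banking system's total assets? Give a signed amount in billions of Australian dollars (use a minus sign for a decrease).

-$87 billion

FX sale $49 billion: just an asset swap on bank balance sheets → 0.
Currency withdrawal $87 billion: bank balance sheets shrink → −$87B.
Net: 0 − 87 = -$87 billion.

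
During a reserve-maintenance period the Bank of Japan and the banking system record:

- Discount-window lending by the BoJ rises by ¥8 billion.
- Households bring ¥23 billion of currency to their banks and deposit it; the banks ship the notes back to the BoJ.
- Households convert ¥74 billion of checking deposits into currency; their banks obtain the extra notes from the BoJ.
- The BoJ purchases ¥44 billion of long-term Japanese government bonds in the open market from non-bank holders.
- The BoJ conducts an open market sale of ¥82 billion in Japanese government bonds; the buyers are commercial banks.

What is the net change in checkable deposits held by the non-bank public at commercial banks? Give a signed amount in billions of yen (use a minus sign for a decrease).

Discount-window loan ¥8 billion: the counterparty is a bank, so public deposits are unchanged → 0.
Currency deposit ¥23 billion: non-bank counterparties' bank balances rise → +¥23B.
Currency withdrawal ¥74 billion: non-bank counterparties' bank balances fall → −¥74B.
Asset purchase (from non-banks) ¥44 billion: non-bank counterparties' bank balances rise → +¥44B.
OMO sale (to banks) ¥82 billion: the counterparty is a bank, so public deposits are unchanged → 0.
Net: 0 + 23 − 74 + 44 + 0 = -¥7 billion.

-¥7 billion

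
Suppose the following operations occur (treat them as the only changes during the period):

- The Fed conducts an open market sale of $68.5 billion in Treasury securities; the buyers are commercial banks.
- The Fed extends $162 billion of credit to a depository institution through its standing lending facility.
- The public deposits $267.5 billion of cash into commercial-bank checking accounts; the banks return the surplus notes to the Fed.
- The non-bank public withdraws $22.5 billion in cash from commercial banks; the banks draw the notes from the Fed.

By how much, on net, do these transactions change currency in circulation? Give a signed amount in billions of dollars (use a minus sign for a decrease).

-$245 billion

OMO sale (to banks) $68.5 billion: no currency enters or leaves circulation → 0.
Discount-window loan $162 billion: no currency enters or leaves circulation → 0.
Currency deposit $267.5 billion: notes return to the central bank → −$267.5B.
Currency withdrawal $22.5 billion: notes leave the central bank → +$22.5B.
Net: 0 + 0 − 267.5 + 22.5 = -$245 billion.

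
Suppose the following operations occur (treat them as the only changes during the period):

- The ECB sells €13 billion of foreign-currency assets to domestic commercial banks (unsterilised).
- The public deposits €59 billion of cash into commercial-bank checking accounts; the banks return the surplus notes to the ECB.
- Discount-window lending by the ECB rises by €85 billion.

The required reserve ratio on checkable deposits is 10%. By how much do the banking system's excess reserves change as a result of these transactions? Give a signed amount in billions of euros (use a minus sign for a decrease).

+€125.1 billion

FX sale €13 billion: reserves −€13B, deposits 0.
Currency deposit €59 billion: reserves +€59B, deposits +€59B.
Discount-window loan €85 billion: reserves +€85B, deposits 0.
Totals: Δreserves = +€131B, Δdeposits = +€59B.
Δrequired reserves = 10% × +€59B = +€5.9B.
Δexcess reserves = Δreserves − Δrequired = +€131B − (+€5.9B) = +€125.1 billion.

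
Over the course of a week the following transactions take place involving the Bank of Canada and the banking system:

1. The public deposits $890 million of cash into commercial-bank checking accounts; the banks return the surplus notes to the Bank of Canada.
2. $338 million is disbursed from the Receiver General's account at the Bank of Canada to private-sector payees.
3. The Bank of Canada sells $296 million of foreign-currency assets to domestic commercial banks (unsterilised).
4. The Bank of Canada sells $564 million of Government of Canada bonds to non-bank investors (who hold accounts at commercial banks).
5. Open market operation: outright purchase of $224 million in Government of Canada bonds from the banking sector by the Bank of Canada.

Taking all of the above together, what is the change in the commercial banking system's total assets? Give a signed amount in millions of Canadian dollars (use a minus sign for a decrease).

Currency deposit $890 million: bank balance sheets expand → +$890M.
Government spending $338 million: bank balance sheets expand → +$338M.
FX sale $296 million: just an asset swap on bank balance sheets → 0.
Asset sale (to non-banks) $564 million: bank balance sheets shrink → −$564M.
OMO purchase (from banks) $224 million: just an asset swap on bank balance sheets → 0.
Net: 890 + 338 + 0 − 564 + 0 = +$664 million.

+$664 million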